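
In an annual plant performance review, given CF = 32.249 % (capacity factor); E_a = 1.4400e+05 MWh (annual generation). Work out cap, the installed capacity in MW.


cap = E_a / (CF/100 * 8760)
cap = 1.4400e+05 / (32.249/100 * 8760)
cap = 50.973 MW


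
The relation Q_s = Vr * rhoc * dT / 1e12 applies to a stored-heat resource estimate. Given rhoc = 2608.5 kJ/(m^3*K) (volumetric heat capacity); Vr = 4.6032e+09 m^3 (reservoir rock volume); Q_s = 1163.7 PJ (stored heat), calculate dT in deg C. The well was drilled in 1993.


dT = Q_s * 1e12 / (Vr * rhoc)
dT = 1163.7 * 1e12 / (4.6032e+09 * 2608.5)
dT = 96.91485 K
Convert (temperature difference, 1 K = 1 deg C): 96.91485 K = 96.91485 deg C
dT = 96.915 deg C


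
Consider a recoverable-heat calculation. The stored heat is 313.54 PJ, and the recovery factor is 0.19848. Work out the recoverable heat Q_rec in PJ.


Q_rec = Q_s * RF
Q_rec = 313.54 * 0.19848
Q_rec = 62.231 PJ


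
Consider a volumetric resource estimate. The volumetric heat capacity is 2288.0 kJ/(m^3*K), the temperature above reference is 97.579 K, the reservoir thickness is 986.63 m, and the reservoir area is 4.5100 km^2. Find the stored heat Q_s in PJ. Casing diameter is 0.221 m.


Step 1: Vr = A*1e6*hr = 4.51*1e6*986.63 = 4.449701e+09 m^3
Step 2: Q_s = Vr*rhoc*dT/1e12 = 4.449701e+09*2288.0*97.579/1e12 = 993.44 PJ
Q_s = 993.44 PJ


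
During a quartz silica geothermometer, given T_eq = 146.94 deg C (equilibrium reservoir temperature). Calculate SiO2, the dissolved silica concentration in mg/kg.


SiO2 = 10^(5.19 - 1309/(T_eq + 273.15))
SiO2 = 10^(5.19 - 1309/(146.94 + 273.15))
SiO2 = 118.58 mg/kg


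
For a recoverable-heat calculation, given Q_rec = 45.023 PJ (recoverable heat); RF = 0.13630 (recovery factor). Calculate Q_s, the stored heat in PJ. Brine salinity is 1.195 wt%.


Q_s = Q_rec / RF
Q_s = 45.023 / 0.13630
Q_s = 330.32 PJ


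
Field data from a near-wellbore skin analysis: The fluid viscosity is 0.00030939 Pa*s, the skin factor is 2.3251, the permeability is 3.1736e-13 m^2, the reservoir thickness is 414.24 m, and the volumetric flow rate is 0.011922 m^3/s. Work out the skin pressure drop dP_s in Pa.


dP_s = S * q * mu / (2*pi*k*hr) / 1000
dP_s = 2.3251 * 0.011922 * 0.00030939 / (2*pi*3.1736e-13*414.24) / 1000
dP_s = 10.38276 kPa
Convert: 10.38276 kPa * 1000.0 = 10383 Pa
dP_s = 10383 Pa


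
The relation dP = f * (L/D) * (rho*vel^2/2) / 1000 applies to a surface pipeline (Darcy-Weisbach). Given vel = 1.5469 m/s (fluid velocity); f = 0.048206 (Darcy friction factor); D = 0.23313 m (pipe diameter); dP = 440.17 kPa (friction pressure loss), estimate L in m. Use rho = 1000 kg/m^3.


L = dP*1000*D / (f*rho*vel^2/2)
L = 440.17*1000*0.23313 / (0.048206*1000*1.5469^2/2)
L = 1779.2 m


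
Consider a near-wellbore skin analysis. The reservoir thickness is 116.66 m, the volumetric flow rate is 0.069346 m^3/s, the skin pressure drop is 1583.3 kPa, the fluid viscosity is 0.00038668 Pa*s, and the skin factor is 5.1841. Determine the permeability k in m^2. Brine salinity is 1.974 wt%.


k = S*q*mu / (2*pi*dP_s*1000*hr)
k = 5.1841*0.069346*0.00038668 / (2*pi*1583.3*1000*116.66)
k = 1.1978e-13 m^2


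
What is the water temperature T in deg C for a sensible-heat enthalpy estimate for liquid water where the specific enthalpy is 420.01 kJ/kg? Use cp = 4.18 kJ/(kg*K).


T = h / cp
T = 420.01 / 4.18
T = 100.48 deg C


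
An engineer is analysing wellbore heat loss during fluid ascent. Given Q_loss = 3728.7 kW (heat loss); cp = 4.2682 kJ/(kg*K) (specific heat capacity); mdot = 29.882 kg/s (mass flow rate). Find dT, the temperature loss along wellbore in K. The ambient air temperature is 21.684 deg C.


dT = Q_loss / (mdot * cp)
dT = 3728.7 / (29.882 * 4.2682)
dT = 29.235 K


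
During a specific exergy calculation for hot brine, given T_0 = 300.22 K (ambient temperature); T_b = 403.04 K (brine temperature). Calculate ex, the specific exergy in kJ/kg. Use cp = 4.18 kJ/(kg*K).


ex = cp * ((T_b - T_0) - T_0 * ln(T_b/T_0))
ex = 4.18 * ((403.04 - 300.22) - 300.22 * ln(403.04/300.22))
ex = 60.188 kJ/kg


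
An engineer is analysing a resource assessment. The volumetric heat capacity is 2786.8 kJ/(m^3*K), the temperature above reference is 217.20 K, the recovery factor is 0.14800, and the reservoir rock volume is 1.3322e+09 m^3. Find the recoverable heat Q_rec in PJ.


Step 1: Q_s = Vr*rhoc*dT/1e12 = 1.3322e+09*2786.8*217.2/1e12 = 806.3713 PJ
Step 2: Q_rec = Q_s * RF = 806.3713 * 0.148 = 119.34 PJ
Q_rec = 119.34 PJ


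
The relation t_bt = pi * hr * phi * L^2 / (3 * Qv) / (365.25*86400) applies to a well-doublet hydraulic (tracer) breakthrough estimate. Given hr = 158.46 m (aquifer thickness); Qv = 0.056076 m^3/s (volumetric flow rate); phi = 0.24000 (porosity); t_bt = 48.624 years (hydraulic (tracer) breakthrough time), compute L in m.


L = sqrt(t_bt*365.25*86400*3*Qv / (pi*hr*phi))
L = sqrt(48.624*365.25*86400*3*0.056076 / (pi*158.46*0.24000))
L = 1469.9 m


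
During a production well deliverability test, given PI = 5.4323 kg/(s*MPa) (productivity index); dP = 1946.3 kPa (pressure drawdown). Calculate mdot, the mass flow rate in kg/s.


mdot = PI * dP / 1000
mdot = 5.4323 * 1946.3 / 1000
mdot = 10.573 kg/s


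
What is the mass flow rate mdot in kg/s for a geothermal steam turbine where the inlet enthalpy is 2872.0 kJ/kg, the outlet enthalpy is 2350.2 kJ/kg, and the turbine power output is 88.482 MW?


mdot = P * 1000 / (h_in - h_out)
mdot = 88.482 * 1000 / (2872.0 - 2350.2)
mdot = 169.57 kg/s


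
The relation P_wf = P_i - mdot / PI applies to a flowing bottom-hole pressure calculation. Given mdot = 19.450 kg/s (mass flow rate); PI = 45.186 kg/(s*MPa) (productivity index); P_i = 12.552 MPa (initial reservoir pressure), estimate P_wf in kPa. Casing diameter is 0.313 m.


P_wf = P_i - mdot / PI
P_wf = 12.552 - 19.450 / 45.186
P_wf = 12.12156 MPa
Convert: 12.12156 MPa * 1000.0 = 12122 kPa
P_wf = 12122 kPa


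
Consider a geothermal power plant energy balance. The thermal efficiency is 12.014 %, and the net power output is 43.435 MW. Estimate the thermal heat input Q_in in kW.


Q_in = W_net / (eta / 100)
Q_in = 43.435 / (12.014 / 100)
Q_in = 361.5365 MW
Convert: 361.5365 MW * 1000.0 = 3.6154e+05 kW
Q_in = 3.6154e+05 kW


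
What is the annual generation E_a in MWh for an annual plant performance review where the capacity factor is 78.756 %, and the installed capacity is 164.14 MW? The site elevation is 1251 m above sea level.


E_a = CF / 100 * cap * 8760
E_a = 78.756 / 100 * 164.14 * 8760
E_a = 1.1324e+06 MWh


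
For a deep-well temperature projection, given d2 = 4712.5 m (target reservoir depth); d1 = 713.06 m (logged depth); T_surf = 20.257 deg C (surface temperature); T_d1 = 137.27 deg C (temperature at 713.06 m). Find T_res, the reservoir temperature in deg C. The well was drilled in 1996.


Step 1: grad = (T_d1 - T_surf)/d1 * 1000 = (137.27 - 20.257)/713.06 * 1000 = 164.0998 deg C/km
Step 2: T_res = T_surf + grad*d2/1000 = 20.257 + 164.0998*4712.5/1000 = 793.58 deg C
T_res = 793.58 deg C


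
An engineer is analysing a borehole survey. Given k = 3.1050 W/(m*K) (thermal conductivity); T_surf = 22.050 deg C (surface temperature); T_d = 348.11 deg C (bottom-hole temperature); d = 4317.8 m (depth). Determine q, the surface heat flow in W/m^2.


Step 1: grad = (T_d - T_surf)/d * 1000 = (348.11 - 22.05)/4317.8 * 1000 = 75.51531 deg C/km
Step 2: q = k * grad / 1000 = 3.105 * 75.51531 / 1000 = 0.23448 W/m^2
q = 0.23448 W/m^2


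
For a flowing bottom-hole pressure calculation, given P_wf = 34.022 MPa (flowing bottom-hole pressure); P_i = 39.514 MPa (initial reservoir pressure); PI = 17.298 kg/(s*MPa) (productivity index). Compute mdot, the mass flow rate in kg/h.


mdot = (P_i - P_wf) * PI
mdot = (39.514 - 34.022) * 17.298
mdot = 95.00062 kg/s
Convert: 95.00062 kg/s * 3600.0 = 3.4200e+05 kg/h
mdot = 3.4200e+05 kg/h


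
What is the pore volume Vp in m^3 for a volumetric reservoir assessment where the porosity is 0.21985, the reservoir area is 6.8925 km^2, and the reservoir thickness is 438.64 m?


Vp = A * 1e6 * hr * phi
Vp = 6.8925 * 1e6 * 438.64 * 0.21985
Vp = 6.6468e+08 m^3


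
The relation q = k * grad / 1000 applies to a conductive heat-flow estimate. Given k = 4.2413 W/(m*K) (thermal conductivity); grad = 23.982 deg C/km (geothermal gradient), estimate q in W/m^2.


q = k * grad / 1000
q = 4.2413 * 23.982 / 1000
q = 0.10171 W/m^2


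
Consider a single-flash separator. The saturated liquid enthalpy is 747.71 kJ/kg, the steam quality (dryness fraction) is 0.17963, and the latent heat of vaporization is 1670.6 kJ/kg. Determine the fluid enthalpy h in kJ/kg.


h = hf + x * hfg
h = 747.71 + 0.17963 * 1670.6
h = 1047.8 kJ/kg


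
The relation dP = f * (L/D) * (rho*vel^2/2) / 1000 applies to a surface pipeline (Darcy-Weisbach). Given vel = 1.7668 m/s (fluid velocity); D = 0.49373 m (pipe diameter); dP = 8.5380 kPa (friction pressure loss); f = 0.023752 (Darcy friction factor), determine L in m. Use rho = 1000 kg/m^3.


L = dP*1000*D / (f*rho*vel^2/2)
L = 8.5380*1000*0.49373 / (0.023752*1000*1.7668^2/2)
L = 113.71 m


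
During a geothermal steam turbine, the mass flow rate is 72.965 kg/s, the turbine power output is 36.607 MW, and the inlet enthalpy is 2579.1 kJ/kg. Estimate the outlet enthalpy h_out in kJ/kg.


h_out = h_in - P * 1000 / mdot
h_out = 2579.1 - 36.607 * 1000 / 72.965
h_out = 2077.4 kJ/kg


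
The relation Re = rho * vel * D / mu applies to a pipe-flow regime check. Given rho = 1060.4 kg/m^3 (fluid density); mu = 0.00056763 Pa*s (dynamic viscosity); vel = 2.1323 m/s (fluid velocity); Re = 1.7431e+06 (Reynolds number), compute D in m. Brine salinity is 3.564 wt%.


D = Re * mu / (rho * vel)
D = 1.7431e+06 * 0.00056763 / (1060.4 * 2.1323)
D = 0.43759 m


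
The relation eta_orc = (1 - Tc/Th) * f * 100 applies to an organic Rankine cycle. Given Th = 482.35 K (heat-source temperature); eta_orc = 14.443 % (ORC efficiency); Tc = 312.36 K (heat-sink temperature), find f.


f = (eta_orc/100) / (1 - Tc/Th)
f = (14.443/100) / (1 - 312.36/482.35)
f = 0.40982


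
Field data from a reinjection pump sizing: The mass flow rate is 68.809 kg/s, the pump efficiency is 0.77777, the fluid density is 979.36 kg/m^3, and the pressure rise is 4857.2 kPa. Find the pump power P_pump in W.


P_pump = mdot * dP / (rho * eta)
P_pump = 68.809 * 4857.2 / (979.36 * 0.77777)
P_pump = 438.7708 kW
Convert: 438.7708 kW * 1000.0 = 4.3877e+05 W
P_pump = 4.3877e+05 W


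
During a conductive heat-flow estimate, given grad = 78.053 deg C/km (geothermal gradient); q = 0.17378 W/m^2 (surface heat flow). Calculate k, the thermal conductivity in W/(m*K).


k = q * 1000 / grad
k = 0.17378 * 1000 / 78.053
k = 2.2264 W/(m*K)


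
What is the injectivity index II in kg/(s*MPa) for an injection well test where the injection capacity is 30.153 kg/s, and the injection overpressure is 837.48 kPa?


II = mdot * 1000 / dP
II = 30.153 * 1000 / 837.48
II = 36.004 kg/(s*MPa)


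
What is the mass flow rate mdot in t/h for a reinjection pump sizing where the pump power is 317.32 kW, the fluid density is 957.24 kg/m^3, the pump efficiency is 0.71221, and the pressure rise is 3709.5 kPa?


mdot = P_pump * rho * eta / dP
mdot = 317.32 * 957.24 * 0.71221 / 3709.5
mdot = 58.31912 kg/s
Convert: 58.31912 kg/s * 3.6 = 209.95 t/h
mdot = 209.95 t/h


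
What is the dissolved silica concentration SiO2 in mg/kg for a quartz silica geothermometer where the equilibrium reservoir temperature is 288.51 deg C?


SiO2 = 10^(5.19 - 1309/(T_eq + 273.15))
SiO2 = 10^(5.19 - 1309/(288.51 + 273.15))
SiO2 = 723.45 mg/kg


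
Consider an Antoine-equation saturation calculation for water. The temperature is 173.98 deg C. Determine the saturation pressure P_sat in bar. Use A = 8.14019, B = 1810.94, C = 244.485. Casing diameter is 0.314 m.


P_sat = 10^(A - B/(C + T)) / 760 * 0.101325
P_sat = 10^(8.14019 - 1810.94/(244.485 + 173.98)) / 760 * 0.101325
P_sat = 0.8659939 MPa
Convert: 0.8659939 MPa * 10.0 = 8.6599 bar
P_sat = 8.6599 bar


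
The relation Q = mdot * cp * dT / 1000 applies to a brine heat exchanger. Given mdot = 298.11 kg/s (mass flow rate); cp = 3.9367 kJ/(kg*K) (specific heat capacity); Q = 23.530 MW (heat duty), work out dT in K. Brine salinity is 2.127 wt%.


dT = Q * 1000 / (mdot * cp)
dT = 23.530 * 1000 / (298.11 * 3.9367)
dT = 20.050 K


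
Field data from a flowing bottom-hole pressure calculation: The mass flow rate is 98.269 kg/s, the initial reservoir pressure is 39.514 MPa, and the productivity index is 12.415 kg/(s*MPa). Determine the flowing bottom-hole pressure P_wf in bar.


P_wf = P_i - mdot / PI
P_wf = 39.514 - 98.269 / 12.415
P_wf = 31.59866 MPa
Convert: 31.59866 MPa * 10.0 = 315.99 bar
P_wf = 315.99 bar


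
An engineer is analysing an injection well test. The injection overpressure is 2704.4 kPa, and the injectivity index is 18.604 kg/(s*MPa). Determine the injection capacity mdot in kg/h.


mdot = II * dP / 1000
mdot = 18.604 * 2704.4 / 1000
mdot = 50.31266 kg/s
Convert: 50.31266 kg/s * 3600.0 = 1.8113e+05 kg/h
mdot = 1.8113e+05 kg/h


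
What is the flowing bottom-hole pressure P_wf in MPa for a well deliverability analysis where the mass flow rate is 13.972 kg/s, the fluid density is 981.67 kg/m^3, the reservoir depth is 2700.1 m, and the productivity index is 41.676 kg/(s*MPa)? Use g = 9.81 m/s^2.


Step 1: P_i = rho*g*h/1e6 = 981.67*9.81*2700.1/1e6 = 26.00246 MPa
Step 2: P_wf = P_i - mdot/PI = 26.00246 - 13.972/41.676 = 25.667 MPa
P_wf = 25.667 MPa


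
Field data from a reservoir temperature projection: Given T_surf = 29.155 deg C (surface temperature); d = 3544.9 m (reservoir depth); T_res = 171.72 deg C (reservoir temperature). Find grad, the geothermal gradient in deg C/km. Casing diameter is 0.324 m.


grad = (T_res - T_surf) / d * 1000
grad = (171.72 - 29.155) / 3544.9 * 1000
grad = 40.217 deg C/km


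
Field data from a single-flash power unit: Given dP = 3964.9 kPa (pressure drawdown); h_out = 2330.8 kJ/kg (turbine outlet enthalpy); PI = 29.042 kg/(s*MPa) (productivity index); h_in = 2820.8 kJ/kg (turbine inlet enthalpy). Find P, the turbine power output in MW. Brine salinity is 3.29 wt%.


Step 1: mdot = PI * dP / 1000 = 29.042 * 3964.9 / 1000 = 115.1486 kg/s
Step 2: P = mdot*(h_in - h_out)/1000 = 115.1486*(2820.8 - 2330.8)/1000 = 56.423 MW
P = 56.423 MW


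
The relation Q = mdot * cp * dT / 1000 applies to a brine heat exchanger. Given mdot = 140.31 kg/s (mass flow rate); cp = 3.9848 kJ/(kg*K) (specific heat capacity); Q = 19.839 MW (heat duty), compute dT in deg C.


dT = Q * 1000 / (mdot * cp)
dT = 19.839 * 1000 / (140.31 * 3.9848)
dT = 35.48335 K
Convert (temperature difference, 1 K = 1 deg C): 35.48335 K = 35.48335 deg C
dT = 35.483 deg C


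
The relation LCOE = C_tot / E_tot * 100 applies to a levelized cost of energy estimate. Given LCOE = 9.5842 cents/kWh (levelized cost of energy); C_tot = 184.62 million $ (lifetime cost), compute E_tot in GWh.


E_tot = C_tot / LCOE * 100
E_tot = 184.62 / 9.5842 * 100
E_tot = 1926.3 GWh


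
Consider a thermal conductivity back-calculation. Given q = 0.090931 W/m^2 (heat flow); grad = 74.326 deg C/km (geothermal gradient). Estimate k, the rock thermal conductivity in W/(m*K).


k = q / (grad / 1000)
k = 0.090931 / (74.326 / 1000)
k = 1.2234 W/(m*K)


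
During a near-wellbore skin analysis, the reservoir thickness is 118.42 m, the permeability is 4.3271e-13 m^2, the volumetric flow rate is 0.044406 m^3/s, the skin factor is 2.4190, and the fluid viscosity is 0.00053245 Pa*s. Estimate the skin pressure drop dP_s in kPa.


dP_s = S * q * mu / (2*pi*k*hr) / 1000
dP_s = 2.4190 * 0.044406 * 0.00053245 / (2*pi*4.3271e-13*118.42) / 1000
dP_s = 177.65 kPa


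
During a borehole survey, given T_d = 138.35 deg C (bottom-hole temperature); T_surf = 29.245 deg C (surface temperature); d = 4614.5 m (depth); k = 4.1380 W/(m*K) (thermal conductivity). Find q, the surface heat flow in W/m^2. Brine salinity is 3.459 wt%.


Step 1: grad = (T_d - T_surf)/d * 1000 = (138.35 - 29.245)/4614.5 * 1000 = 23.64395 deg C/km
Step 2: q = k * grad / 1000 = 4.138 * 23.64395 / 1000 = 0.097839 W/m^2
q = 0.097839 W/m^2


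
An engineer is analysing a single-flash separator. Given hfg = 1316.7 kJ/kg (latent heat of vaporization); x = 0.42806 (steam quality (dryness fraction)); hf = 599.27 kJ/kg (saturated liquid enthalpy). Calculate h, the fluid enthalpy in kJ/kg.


h = hf + x * hfg
h = 599.27 + 0.42806 * 1316.7
h = 1162.9 kJ/kg


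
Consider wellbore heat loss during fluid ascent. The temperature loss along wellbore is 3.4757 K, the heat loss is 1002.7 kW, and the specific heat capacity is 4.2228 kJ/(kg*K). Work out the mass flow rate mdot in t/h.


mdot = Q_loss / (cp * dT)
mdot = 1002.7 / (4.2228 * 3.4757)
mdot = 68.31691 kg/s
Convert: 68.31691 kg/s * 3.6 = 245.94 t/h
mdot = 245.94 t/h


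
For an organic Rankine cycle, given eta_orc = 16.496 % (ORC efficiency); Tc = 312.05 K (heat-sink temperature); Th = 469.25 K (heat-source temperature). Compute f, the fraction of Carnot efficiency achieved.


f = (eta_orc/100) / (1 - Tc/Th)
f = (16.496/100) / (1 - 312.05/469.25)
f = 0.49241


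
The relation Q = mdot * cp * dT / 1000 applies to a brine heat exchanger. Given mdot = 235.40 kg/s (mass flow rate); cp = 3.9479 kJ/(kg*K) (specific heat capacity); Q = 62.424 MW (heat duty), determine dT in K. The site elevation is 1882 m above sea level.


dT = Q * 1000 / (mdot * cp)
dT = 62.424 * 1000 / (235.40 * 3.9479)
dT = 67.171 K


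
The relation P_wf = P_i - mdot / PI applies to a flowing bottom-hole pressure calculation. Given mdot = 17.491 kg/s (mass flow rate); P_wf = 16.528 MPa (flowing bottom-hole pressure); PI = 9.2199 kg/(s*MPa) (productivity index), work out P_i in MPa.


P_i = P_wf + mdot / PI
P_i = 16.528 + 17.491 / 9.2199
P_i = 18.425 MPa


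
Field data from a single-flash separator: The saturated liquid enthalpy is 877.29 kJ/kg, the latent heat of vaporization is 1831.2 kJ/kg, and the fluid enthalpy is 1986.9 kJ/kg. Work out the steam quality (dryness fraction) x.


x = (h - hf) / hfg
x = (1986.9 - 877.29) / 1831.2
x = 0.60595


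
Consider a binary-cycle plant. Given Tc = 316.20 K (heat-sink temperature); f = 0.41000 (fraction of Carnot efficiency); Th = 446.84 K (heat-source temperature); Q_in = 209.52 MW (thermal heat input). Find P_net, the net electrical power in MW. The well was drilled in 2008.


Step 1: eta = (1 - Tc/Th)*f = (1 - 316.2/446.84)*0.41 = 0.1198693
Step 2: P_net = eta * Q_in = 0.1198693 * 209.52 = 25.115 MW
P_net = 25.115 MW


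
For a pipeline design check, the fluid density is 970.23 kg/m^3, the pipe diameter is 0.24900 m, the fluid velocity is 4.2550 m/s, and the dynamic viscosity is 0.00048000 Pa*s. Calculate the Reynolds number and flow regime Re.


Step 1: Re = rho*vel*D/mu = 970.23*4.255*0.249/0.00048 = 2.1416e+06
Step 2: Re = 2.1416e+06 > 4000, so flow is turbulent.
Re = 2.1416e+06 (turbulent)


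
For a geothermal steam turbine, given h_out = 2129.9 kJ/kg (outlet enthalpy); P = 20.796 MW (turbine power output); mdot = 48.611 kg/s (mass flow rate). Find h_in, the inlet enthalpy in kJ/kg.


h_in = h_out + P * 1000 / mdot
h_in = 2129.9 + 20.796 * 1000 / 48.611
h_in = 2557.7 kJ/kg


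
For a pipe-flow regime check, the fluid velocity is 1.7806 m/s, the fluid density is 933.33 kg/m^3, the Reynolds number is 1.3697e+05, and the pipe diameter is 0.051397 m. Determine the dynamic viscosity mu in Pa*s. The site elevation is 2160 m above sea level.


mu = rho * vel * D / Re
mu = 933.33 * 1.7806 * 0.051397 / 1.3697e+05
mu = 0.00062361 Pa*s


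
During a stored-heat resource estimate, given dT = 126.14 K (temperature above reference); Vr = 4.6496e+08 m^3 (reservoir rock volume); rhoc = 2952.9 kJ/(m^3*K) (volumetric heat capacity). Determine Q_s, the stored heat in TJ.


Q_s = Vr * rhoc * dT / 1e12
Q_s = 4.6496e+08 * 2952.9 * 126.14 / 1e12
Q_s = 173.1877 PJ
Convert: 173.1877 PJ * 1000.0 = 1.7319e+05 TJ
Q_s = 1.7319e+05 TJ


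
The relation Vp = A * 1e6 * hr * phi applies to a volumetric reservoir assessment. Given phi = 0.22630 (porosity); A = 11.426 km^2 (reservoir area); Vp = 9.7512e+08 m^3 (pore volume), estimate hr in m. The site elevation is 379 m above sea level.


hr = Vp / (A * 1e6 * phi)
hr = 9.7512e+08 / (11.426 * 1e6 * 0.22630)
hr = 377.12 m


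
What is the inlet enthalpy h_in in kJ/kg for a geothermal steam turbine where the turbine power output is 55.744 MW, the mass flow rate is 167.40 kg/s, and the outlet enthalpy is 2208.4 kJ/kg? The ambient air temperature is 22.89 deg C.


h_in = h_out + P * 1000 / mdot
h_in = 2208.4 + 55.744 * 1000 / 167.40
h_in = 2541.4 kJ/kg


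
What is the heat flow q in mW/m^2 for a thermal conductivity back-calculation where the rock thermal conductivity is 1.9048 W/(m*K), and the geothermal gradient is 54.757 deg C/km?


q = k * grad / 1000
q = 1.9048 * 54.757 / 1000
q = 0.1043011 W/m^2
Convert: 0.1043011 W/m^2 * 1000.0 = 104.30 mW/m^2
q = 104.30 mW/m^2


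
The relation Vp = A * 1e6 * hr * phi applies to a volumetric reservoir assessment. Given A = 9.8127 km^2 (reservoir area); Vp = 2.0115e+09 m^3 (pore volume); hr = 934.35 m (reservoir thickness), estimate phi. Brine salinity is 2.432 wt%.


phi = Vp / (A * 1e6 * hr)
phi = 2.0115e+09 / (9.8127 * 1e6 * 934.35)
phi = 0.21939


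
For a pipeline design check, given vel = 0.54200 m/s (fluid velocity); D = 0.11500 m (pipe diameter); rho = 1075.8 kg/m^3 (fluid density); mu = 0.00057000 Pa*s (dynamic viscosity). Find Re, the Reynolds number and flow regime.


Step 1: Re = rho*vel*D/mu = 1075.8*0.542*0.115/0.00057 = 1.1764e+05
Step 2: Re = 1.1764e+05 > 4000, so flow is turbulent.
Re = 1.1764e+05 (turbulent)


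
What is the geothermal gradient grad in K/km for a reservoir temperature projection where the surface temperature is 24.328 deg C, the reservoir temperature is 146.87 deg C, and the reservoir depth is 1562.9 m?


grad = (T_res - T_surf) / d * 1000
grad = (146.87 - 24.328) / 1562.9 * 1000
grad = 78.40681 deg C/km
Convert: 78.40681 deg C/km * 1.0 = 78.407 K/km
grad = 78.407 K/km


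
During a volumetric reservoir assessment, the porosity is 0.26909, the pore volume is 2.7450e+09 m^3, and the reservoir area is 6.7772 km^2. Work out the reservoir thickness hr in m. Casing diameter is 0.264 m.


hr = Vp / (A * 1e6 * phi)
hr = 2.7450e+09 / (6.7772 * 1e6 * 0.26909)
hr = 1505.2 m


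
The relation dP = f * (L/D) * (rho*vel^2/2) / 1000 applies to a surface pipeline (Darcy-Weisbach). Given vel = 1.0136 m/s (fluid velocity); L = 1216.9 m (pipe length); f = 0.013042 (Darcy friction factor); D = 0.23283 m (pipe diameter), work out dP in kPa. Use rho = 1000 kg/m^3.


dP = f * (L/D) * (rho*vel^2/2) / 1000
dP = 0.013042 * (1216.9/0.23283) * (1000*1.0136^2/2) / 1000
dP = 35.016 kPa


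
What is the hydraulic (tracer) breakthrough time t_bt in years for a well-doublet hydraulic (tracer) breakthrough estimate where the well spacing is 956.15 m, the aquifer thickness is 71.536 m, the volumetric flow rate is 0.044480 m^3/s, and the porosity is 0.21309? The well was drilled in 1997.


t_bt = pi * hr * phi * L^2 / (3 * Qv) / (365.25*86400)
t_bt = pi * 71.536 * 0.21309 * 956.15^2 / (3 * 0.044480) / (365.25*86400)
t_bt = 10.397 years


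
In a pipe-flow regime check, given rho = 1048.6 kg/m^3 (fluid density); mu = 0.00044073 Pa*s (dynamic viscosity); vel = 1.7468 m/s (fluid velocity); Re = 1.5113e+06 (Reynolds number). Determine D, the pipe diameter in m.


D = Re * mu / (rho * vel)
D = 1.5113e+06 * 0.00044073 / (1048.6 * 1.7468)
D = 0.36364 m


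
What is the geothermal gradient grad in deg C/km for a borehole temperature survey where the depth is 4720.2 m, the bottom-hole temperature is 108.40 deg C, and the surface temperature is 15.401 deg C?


grad = (T_d - T_surf) / d * 1000
grad = (108.40 - 15.401) / 4720.2 * 1000
grad = 19.702 deg C/km


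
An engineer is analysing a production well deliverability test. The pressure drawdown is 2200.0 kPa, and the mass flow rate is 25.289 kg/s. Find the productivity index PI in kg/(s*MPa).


PI = mdot * 1000 / dP
PI = 25.289 * 1000 / 2200.0
PI = 11.495 kg/(s*MPa)


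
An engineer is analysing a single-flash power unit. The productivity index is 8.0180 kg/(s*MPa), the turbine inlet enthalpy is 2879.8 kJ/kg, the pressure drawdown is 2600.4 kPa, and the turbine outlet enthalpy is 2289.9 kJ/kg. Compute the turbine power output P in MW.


Step 1: mdot = PI * dP / 1000 = 8.018 * 2600.4 / 1000 = 20.85001 kg/s
Step 2: P = mdot*(h_in - h_out)/1000 = 20.85001*(2879.8 - 2289.9)/1000 = 12.299 MW
P = 12.299 MW


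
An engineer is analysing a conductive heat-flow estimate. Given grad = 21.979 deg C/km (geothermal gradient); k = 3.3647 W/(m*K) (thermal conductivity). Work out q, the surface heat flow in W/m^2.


q = k * grad / 1000
q = 3.3647 * 21.979 / 1000
q = 0.073953 W/m^2


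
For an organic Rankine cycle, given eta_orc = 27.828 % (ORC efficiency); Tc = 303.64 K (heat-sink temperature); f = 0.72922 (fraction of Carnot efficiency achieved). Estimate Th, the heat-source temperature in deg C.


Th = Tc / (1 - (eta_orc/100)/f)
Th = 303.64 / (1 - (27.828/100)/0.72922)
Th = 491.0196 K
Convert to deg C: 491.0196 - 273.15 = 217.87 deg C
Th = 217.87 deg C


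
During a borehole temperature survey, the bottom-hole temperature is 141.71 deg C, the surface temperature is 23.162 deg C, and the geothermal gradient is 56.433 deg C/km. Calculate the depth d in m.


d = (T_d - T_surf) / grad * 1000
d = (141.71 - 23.162) / 56.433 * 1000
d = 2100.7 m


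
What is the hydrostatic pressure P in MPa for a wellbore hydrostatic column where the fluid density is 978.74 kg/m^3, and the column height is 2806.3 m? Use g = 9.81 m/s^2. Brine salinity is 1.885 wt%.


P = rho * g * h / 1e6
P = 978.74 * 9.81 * 2806.3 / 1e6
P = 26.945 MPa


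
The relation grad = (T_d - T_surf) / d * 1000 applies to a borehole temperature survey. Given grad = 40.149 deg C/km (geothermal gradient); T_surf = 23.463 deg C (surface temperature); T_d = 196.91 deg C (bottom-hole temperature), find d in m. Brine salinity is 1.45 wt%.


d = (T_d - T_surf) / grad * 1000
d = (196.91 - 23.463) / 40.149 * 1000
d = 4320.1 m


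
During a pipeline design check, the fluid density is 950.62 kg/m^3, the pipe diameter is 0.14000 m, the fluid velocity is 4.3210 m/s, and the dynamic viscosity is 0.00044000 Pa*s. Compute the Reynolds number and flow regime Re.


Step 1: Re = rho*vel*D/mu = 950.62*4.321*0.14/0.00044 = 1.3070e+06
Step 2: Re = 1.3070e+06 > 4000, so flow is turbulent.
Re = 1.3070e+06 (turbulent)


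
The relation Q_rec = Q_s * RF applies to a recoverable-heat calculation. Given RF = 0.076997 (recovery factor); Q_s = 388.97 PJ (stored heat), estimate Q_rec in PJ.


Q_rec = Q_s * RF
Q_rec = 388.97 * 0.076997
Q_rec = 29.950 PJ


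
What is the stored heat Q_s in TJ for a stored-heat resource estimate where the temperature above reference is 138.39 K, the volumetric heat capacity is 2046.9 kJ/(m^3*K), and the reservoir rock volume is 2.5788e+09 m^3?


Q_s = Vr * rhoc * dT / 1e12
Q_s = 2.5788e+09 * 2046.9 * 138.39 / 1e12
Q_s = 730.4979 PJ
Convert: 730.4979 PJ * 1000.0 = 7.3050e+05 TJ
Q_s = 7.3050e+05 TJ


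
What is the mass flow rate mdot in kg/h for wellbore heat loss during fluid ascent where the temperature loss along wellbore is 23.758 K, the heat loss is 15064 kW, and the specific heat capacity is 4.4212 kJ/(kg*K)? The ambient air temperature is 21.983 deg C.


mdot = Q_loss / (cp * dT)
mdot = 15064 / (4.4212 * 23.758)
mdot = 143.4136 kg/s
Convert: 143.4136 kg/s * 3600.0 = 5.1629e+05 kg/h
mdot = 5.1629e+05 kg/h


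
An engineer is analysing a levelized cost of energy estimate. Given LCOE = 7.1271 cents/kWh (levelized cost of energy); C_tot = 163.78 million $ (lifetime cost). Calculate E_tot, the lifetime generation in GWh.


E_tot = C_tot / LCOE * 100
E_tot = 163.78 / 7.1271 * 100
E_tot = 2298.0 GWh


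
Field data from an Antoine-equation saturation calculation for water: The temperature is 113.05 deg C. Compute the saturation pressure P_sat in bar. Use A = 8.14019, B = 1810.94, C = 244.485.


P_sat = 10^(A - B/(C + T)) / 760 * 0.101325
P_sat = 10^(8.14019 - 1810.94/(244.485 + 113.05)) / 760 * 0.101325
P_sat = 0.1584975 MPa
Convert: 0.1584975 MPa * 10.0 = 1.5850 bar
P_sat = 1.5850 bar


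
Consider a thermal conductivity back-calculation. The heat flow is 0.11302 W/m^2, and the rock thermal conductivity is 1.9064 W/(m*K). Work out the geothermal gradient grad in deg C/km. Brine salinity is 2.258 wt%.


grad = q / k * 1000
grad = 0.11302 / 1.9064 * 1000
grad = 59.285 deg C/km


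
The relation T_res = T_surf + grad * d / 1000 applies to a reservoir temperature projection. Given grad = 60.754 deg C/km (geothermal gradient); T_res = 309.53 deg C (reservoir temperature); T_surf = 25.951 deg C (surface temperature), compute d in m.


d = (T_res - T_surf) / grad * 1000
d = (309.53 - 25.951) / 60.754 * 1000
d = 4667.7 m


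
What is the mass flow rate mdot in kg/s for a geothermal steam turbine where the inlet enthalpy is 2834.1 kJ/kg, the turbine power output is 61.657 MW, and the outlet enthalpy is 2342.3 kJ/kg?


mdot = P * 1000 / (h_in - h_out)
mdot = 61.657 * 1000 / (2834.1 - 2342.3)
mdot = 125.37 kg/s


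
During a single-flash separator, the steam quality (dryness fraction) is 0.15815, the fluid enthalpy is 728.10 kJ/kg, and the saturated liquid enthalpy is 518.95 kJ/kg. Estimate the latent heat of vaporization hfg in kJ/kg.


hfg = (h - hf) / x
hfg = (728.10 - 518.95) / 0.15815
hfg = 1322.5 kJ/kg


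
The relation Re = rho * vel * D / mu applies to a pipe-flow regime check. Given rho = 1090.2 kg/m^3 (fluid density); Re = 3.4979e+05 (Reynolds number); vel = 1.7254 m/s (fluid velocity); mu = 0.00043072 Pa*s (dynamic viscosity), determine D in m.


D = Re * mu / (rho * vel)
D = 3.4979e+05 * 0.00043072 / (1090.2 * 1.7254)
D = 0.080095 m


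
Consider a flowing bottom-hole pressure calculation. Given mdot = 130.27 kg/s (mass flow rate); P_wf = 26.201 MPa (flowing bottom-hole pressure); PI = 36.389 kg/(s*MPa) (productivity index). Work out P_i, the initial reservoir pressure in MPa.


P_i = P_wf + mdot / PI
P_i = 26.201 + 130.27 / 36.389
P_i = 29.781 MPa


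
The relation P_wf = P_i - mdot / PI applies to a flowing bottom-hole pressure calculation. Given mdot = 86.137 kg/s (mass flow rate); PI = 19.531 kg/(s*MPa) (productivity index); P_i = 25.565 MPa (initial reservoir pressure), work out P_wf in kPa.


P_wf = P_i - mdot / PI
P_wf = 25.565 - 86.137 / 19.531
P_wf = 21.15473 MPa
Convert: 21.15473 MPa * 1000.0 = 21155 kPa
P_wf = 21155 kPa


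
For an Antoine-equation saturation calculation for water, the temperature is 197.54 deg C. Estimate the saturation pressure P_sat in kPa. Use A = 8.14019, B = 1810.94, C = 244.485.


P_sat = 10^(A - B/(C + T)) / 760 * 0.101325
P_sat = 10^(8.14019 - 1810.94/(244.485 + 197.54)) / 760 * 0.101325
P_sat = 1.472907 MPa
Convert: 1.472907 MPa * 1000.0 = 1472.9 kPa
P_sat = 1472.9 kPa


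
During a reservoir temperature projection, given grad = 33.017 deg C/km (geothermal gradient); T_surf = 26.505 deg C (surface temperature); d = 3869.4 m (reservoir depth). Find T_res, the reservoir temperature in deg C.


T_res = T_surf + grad * d / 1000
T_res = 26.505 + 33.017 * 3869.4 / 1000
T_res = 154.26 deg C


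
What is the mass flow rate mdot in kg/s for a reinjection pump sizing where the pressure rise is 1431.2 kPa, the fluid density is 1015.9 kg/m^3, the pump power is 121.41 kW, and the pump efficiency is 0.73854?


mdot = P_pump * rho * eta / dP
mdot = 121.41 * 1015.9 * 0.73854 / 1431.2
mdot = 63.647 kg/s


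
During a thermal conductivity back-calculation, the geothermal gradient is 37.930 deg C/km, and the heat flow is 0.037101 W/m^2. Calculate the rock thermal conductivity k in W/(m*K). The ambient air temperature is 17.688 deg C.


k = q / (grad / 1000)
k = 0.037101 / (37.930 / 1000)
k = 0.97814 W/(m*K)


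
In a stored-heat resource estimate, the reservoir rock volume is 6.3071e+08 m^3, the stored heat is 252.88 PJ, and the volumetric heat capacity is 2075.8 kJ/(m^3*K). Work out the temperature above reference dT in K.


dT = Q_s * 1e12 / (Vr * rhoc)
dT = 252.88 * 1e12 / (6.3071e+08 * 2075.8)
dT = 193.15 K


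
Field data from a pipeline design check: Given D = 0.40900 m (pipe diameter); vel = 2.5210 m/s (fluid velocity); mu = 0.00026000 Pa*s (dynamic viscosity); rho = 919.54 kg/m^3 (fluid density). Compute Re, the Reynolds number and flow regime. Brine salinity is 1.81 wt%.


Step 1: Re = rho*vel*D/mu = 919.54*2.521*0.409/0.00026 = 3.6466e+06
Step 2: Re = 3.6466e+06 > 4000, so flow is turbulent.
Re = 3.6466e+06 (turbulent)


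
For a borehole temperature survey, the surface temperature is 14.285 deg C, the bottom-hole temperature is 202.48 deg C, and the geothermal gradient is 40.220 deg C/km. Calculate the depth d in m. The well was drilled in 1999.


d = (T_d - T_surf) / grad * 1000
d = (202.48 - 14.285) / 40.220 * 1000
d = 4679.1 m


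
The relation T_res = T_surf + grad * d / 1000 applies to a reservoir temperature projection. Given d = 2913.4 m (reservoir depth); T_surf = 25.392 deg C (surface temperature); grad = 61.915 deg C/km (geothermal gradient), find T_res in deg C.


T_res = T_surf + grad * d / 1000
T_res = 25.392 + 61.915 * 2913.4 / 1000
T_res = 205.78 deg C


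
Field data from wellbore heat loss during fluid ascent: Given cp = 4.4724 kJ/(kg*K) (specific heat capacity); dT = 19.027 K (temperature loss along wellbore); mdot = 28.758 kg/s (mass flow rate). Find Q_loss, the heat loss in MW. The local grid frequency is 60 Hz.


Q_loss = mdot * cp * dT
Q_loss = 28.758 * 4.4724 * 19.027
Q_loss = 2447.201 kW
Convert: 2447.201 kW * 0.001 = 2.4472 MW
Q_loss = 2.4472 MW


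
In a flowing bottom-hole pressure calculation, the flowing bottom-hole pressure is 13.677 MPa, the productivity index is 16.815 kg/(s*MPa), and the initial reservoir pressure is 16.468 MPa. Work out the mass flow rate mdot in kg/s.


mdot = (P_i - P_wf) * PI
mdot = (16.468 - 13.677) * 16.815
mdot = 46.931 kg/s


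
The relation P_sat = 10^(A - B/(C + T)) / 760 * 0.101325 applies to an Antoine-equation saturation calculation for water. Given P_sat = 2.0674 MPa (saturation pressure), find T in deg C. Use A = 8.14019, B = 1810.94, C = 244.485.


T = B / (A - log10(P_sat * 760 / 0.101325)) - C
T = 1810.94 / (8.14019 - log10(2.0674 * 760 / 0.101325)) - 244.485
T = 214.02 deg C


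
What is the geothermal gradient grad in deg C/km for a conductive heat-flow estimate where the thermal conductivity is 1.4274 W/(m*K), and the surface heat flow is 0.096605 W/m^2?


grad = q * 1000 / k
grad = 0.096605 * 1000 / 1.4274
grad = 67.679 deg C/km


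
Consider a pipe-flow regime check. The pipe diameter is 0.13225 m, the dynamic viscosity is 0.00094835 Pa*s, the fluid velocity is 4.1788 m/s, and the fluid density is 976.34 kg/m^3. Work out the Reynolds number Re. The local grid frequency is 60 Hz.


Re = rho * vel * D / mu
Re = 976.34 * 4.1788 * 0.13225 / 0.00094835
Re = 5.6896e+05


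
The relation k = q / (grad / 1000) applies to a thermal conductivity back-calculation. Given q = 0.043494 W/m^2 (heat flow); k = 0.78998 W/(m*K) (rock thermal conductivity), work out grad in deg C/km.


grad = q / k * 1000
grad = 0.043494 / 0.78998 * 1000
grad = 55.057 deg C/km


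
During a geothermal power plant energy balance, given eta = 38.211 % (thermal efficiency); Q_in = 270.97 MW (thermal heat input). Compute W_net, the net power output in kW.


W_net = eta / 100 * Q_in
W_net = 38.211 / 100 * 270.97
W_net = 103.5403 MW
Convert: 103.5403 MW * 1000.0 = 1.0354e+05 kW
W_net = 1.0354e+05 kW


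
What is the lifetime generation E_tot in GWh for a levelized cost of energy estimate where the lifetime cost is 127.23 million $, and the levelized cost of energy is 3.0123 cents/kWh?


E_tot = C_tot / LCOE * 100
E_tot = 127.23 / 3.0123 * 100
E_tot = 4223.7 GWh


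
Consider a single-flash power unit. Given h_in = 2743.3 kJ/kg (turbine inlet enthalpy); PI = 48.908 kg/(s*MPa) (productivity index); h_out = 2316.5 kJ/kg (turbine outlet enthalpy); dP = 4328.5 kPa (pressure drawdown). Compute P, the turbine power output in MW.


Step 1: mdot = PI * dP / 1000 = 48.908 * 4328.5 / 1000 = 211.6983 kg/s
Step 2: P = mdot*(h_in - h_out)/1000 = 211.6983*(2743.3 - 2316.5)/1000 = 90.353 MW
P = 90.353 MW


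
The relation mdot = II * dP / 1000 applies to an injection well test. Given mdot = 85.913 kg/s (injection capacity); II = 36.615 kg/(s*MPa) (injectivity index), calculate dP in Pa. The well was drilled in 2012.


dP = mdot * 1000 / II
dP = 85.913 * 1000 / 36.615
dP = 2346.388 kPa
Convert: 2346.388 kPa * 1000.0 = 2.3464e+06 Pa
dP = 2.3464e+06 Pa


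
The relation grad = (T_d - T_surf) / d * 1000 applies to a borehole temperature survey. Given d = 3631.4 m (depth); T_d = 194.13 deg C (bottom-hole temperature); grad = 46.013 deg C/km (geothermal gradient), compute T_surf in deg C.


T_surf = T_d - grad * d / 1000
T_surf = 194.13 - 46.013 * 3631.4 / 1000
T_surf = 27.038 deg C


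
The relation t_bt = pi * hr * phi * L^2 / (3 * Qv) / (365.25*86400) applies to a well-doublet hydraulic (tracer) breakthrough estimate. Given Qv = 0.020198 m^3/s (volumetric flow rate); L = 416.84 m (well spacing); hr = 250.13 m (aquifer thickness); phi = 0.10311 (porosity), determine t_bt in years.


t_bt = pi * hr * phi * L^2 / (3 * Qv) / (365.25*86400)
t_bt = pi * 250.13 * 0.10311 * 416.84^2 / (3 * 0.020198) / (365.25*86400)
t_bt = 7.3624 years


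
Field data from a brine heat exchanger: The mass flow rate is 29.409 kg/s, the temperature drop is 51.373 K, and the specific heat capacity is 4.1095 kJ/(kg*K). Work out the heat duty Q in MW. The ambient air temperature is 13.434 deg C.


Q = mdot * cp * dT / 1000
Q = 29.409 * 4.1095 * 51.373 / 1000
Q = 6.2087 MW


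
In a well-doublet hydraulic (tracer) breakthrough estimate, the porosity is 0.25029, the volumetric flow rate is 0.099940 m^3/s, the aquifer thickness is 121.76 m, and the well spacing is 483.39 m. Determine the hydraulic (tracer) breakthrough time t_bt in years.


t_bt = pi * hr * phi * L^2 / (3 * Qv) / (365.25*86400)
t_bt = pi * 121.76 * 0.25029 * 483.39^2 / (3 * 0.099940) / (365.25*86400)
t_bt = 2.3644 years


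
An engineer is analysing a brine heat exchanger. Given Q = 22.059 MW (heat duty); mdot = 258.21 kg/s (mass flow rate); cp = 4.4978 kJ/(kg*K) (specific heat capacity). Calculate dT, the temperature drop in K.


dT = Q * 1000 / (mdot * cp)
dT = 22.059 * 1000 / (258.21 * 4.4978)
dT = 18.994 K


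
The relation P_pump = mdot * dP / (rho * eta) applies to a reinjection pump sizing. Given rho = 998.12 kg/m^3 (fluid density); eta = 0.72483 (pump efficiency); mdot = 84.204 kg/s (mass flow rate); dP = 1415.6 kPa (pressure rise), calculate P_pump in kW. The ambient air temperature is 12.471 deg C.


P_pump = mdot * dP / (rho * eta)
P_pump = 84.204 * 1415.6 / (998.12 * 0.72483)
P_pump = 164.76 kW


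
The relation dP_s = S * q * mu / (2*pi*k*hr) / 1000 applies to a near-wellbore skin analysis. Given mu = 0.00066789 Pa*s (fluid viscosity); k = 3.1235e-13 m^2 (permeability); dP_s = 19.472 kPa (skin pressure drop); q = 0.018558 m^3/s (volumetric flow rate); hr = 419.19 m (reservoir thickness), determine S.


S = dP_s * 1000 * 2*pi*k*hr / (q*mu)
S = 19.472 * 1000 * 2*pi*3.1235e-13*419.19 / (0.018558*0.00066789)
S = 1.2924


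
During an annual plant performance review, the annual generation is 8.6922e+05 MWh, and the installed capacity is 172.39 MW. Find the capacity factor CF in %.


CF = E_a / (cap * 8760) * 100
CF = 8.6922e+05 / (172.39 * 8760) * 100
CF = 57.559 %


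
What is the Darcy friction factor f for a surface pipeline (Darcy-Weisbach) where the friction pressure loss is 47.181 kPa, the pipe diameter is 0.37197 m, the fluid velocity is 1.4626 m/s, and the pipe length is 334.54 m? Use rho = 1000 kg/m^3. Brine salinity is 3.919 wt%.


f = dP*1000 / ((L/D)*(rho*vel^2/2))
f = 47.181*1000 / ((334.54/0.37197)*(1000*1.4626^2/2))
f = 0.049046
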